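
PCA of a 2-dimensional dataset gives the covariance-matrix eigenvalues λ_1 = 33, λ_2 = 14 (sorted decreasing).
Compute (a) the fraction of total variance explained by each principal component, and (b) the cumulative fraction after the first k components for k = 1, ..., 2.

Step 1 — total variance = trace(Sigma) = Σ λ_i = 33 + 14 = 47.

Step 2 — fraction explained by component i = λ_i / Σ λ:
  PC1: 33/47 = 0.7021
  PC2: 14/47 = 0.2979

Step 3 — cumulative fraction after k components = (λ_1 + ... + λ_k) / Σ λ:
  k = 1: 33/47 = 0.7021
  k = 2: (33 + 14)/47 = 47/47 = 1

Summary (fraction, with percent):

explained: PC1 0.7021 (70.21%), PC2 0.2979 (29.79%);  cumulative: 0.7021, 1


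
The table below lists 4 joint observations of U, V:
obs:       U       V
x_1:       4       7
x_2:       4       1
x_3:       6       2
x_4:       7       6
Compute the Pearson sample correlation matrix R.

Step 1 — column means:
  mean(U) = (4 + 4 + 6 + 7) / 4 = 21/4 = 5.25
  mean(V) = (7 + 1 + 2 + 6) / 4 = 16/4 = 4

Step 2 — sample variances and covariances s[i,j] = (1/(n-1)) · Σ_k (x_{k,i} - mean_i) · (x_{k,j} - mean_j), with n-1 = 3:
  s[U,U] = ((-1.25)·(-1.25) + (-1.25)·(-1.25) + (0.75)·(0.75) + (1.75)·(1.75)) / 3 = 6.75/3 = 2.25
  s[U,V] = ((-1.25)·(3) + (-1.25)·(-3) + (0.75)·(-2) + (1.75)·(2)) / 3 = 2/3 = 0.6667
  s[V,V] = ((3)·(3) + (-3)·(-3) + (-2)·(-2) + (2)·(2)) / 3 = 26/3 = 8.6667
  Sample standard deviations s_i = √(s[i,i]):
  s(U) = √(2.25) = 1.5
  s(V) = √(8.6667) = 2.9439

Step 3 — r_{ij} = s_{ij} / (s_i · s_j):
  r[U,U] = 1 (diagonal).
  r[U,V] = 0.6667 / (1.5 · 2.9439) = 0.6667 / 4.4159 = 0.151
  r[V,V] = 1 (diagonal).

R is symmetric with unit diagonal. Assembling:

R = [[1, 0.151],
 [0.151, 1]]


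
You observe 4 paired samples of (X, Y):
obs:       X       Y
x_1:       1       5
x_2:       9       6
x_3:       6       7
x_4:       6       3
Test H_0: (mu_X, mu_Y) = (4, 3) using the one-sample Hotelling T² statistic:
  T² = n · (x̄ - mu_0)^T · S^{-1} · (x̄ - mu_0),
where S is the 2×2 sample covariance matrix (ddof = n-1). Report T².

Step 1 — sample mean vector:
  mean(X) = (1 + 9 + 6 + 6) / 4 = 22/4 = 5.5
  mean(Y) = (5 + 6 + 7 + 3) / 4 = 21/4 = 5.25
  x̄ = (5.5, 5.25),  deviation x̄ - mu_0 = (5.5, 5.25) - (4, 3) = (1.5, 2.25).

Step 2 — sample covariance matrix, S[i,j] = (1/(n-1)) · Σ_k (x_{k,i} - mean_i) · (x_{k,j} - mean_j), divisor n-1 = 3:
  S[X,X] = ((-4.5)·(-4.5) + (3.5)·(3.5) + (0.5)·(0.5) + (0.5)·(0.5)) / 3 = 33/3 = 11
  S[X,Y] = ((-4.5)·(-0.25) + (3.5)·(0.75) + (0.5)·(1.75) + (0.5)·(-2.25)) / 3 = 3.5/3 = 1.1667
  S[Y,Y] = ((-0.25)·(-0.25) + (0.75)·(0.75) + (1.75)·(1.75) + (-2.25)·(-2.25)) / 3 = 8.75/3 = 2.9167
  S = [[11, 1.1667],
 [1.1667, 2.9167]].

Step 3 — invert S. det(S) = 11·2.9167 - (1.1667)² = 30.7222.
  S^{-1} = (1/det) · [[d, -b], [-b, a]] = [[0.0949, -0.038],
 [-0.038, 0.358]].

Step 4 — quadratic form (x̄ - mu_0)^T · S^{-1} · (x̄ - mu_0):
  S^{-1} · (x̄ - mu_0) = (0.057, 0.7486),
  (x̄ - mu_0)^T · [...] = (1.5)·(0.057) + (2.25)·(0.7486) = 1.7699.

Step 5 — scale by n: T² = 4 · 1.7699 = 7.0796.

T² ≈ 7.0796


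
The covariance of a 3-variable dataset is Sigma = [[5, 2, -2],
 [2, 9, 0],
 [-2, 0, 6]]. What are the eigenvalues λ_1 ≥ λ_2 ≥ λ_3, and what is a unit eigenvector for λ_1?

Step 1 — characteristic polynomial p(λ) = det(λI - Sigma) = λ³ - tr·λ² + c_1·λ - det, where tr = trace, c_1 = sum of the principal 2×2 minors, det = det(Sigma):
  tr = 5 + 9 + 6 = 20,
  c_1 = (5·9 - (2)²) + (5·6 - (-2)²) + (9·6 - (0)²) = 41 + 26 + 54 = 121,
  det = 5·(9·6 - (0)²) - (2)·((2)·6 - (0)·(-2)) + (-2)·((2)·(0) - 9·(-2)) = 5·(54) - (2)·(12) + (-2)·(18) = 210.
  So p(λ) = λ³ - 20λ² + 121λ - 210.
Step 2 — look for an integer root (rational root theorem: any rational root is an integer divisor of 210). Testing λ = 3:
  p(3) = 27 - 180 + 363 - 210 = 0  ✓
  Dividing out (λ - 3): p(λ) = (λ - 3)(λ² - 17λ + 70).
Step 3 — remaining eigenvalues from the quadratic λ² - 17λ + 70 = 0:
  Δ = 17² - 4·70 = 289 - 280 = 9,  λ = (17 ± √9)/2 = (17 ± 3)/2 = 10 or 7.
  Sorted: λ_1 = 10,  λ_2 = 7,  λ_3 = 3  (check: sum = 20 = tr ✓).

Step 4 — unit eigenvector for λ_1 = 10: v spans the null space of (Sigma - λ_1 I), whose rows are
  r_1 = (-5, 2, -2),  r_2 = (2, -1, 0),  r_3 = (-2, 0, -4).
  v is orthogonal to every row, so take v ∝ r_1 × r_2 = ((2)·(0) - (-2)·(-1), (-2)·(2) - (-5)·(0), (-5)·(-1) - (2)·(2)) = (-2, -4, 1).
  Rescale (multiply by -1 so the first nonzero entry is positive): u = (2, 4, -1).
  ||u|| = √((2)² + (4)² + (-1)²) = √(21) ≈ 4.5826,  v_1 = u/||u|| ≈ (0.4364, 0.8729, -0.2182) (||v_1|| = 1).

λ_1 = 10,  λ_2 = 7,  λ_3 = 3;  v_1 ≈ (0.4364, 0.8729, -0.2182)


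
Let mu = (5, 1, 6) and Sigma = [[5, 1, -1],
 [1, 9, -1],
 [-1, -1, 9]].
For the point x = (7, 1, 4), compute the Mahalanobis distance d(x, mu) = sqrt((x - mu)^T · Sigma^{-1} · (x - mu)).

Step 1 — centre the observation: (x - mu) = (2, 0, -2).

Step 2 — invert Sigma (cofactor / det for 3×3, or solve directly):
  Sigma^{-1} = [[0.2083, -0.0208, 0.0208],
 [-0.0208, 0.1146, 0.0104],
 [0.0208, 0.0104, 0.1146]].

Step 3 — form the quadratic (x - mu)^T · Sigma^{-1} · (x - mu):
  Sigma^{-1} · (x - mu) = (0.375, -0.0625, -0.1875).
  (x - mu)^T · [Sigma^{-1} · (x - mu)] = (2)·(0.375) + (0)·(-0.0625) + (-2)·(-0.1875) = 1.125.

Step 4 — take square root: d = √(1.125) ≈ 1.0607.

d(x, mu) = √(1.125) ≈ 1.0607


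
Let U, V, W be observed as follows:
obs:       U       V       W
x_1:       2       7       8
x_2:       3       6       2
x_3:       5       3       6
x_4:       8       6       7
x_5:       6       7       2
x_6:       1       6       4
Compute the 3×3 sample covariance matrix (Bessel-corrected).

Step 1 — column means:
  mean(U) = (2 + 3 + 5 + 8 + 6 + 1) / 6 = 25/6 = 4.1667
  mean(V) = (7 + 6 + 3 + 6 + 7 + 6) / 6 = 35/6 = 5.8333
  mean(W) = (8 + 2 + 6 + 7 + 2 + 4) / 6 = 29/6 = 4.8333

Step 2 — sample covariance S[i,j] = (1/(n-1)) · Σ_k (x_{k,i} - mean_i) · (x_{k,j} - mean_j), with n-1 = 5.
  S[U,U] = ((-2.1667)·(-2.1667) + (-1.1667)·(-1.1667) + (0.8333)·(0.8333) + (3.8333)·(3.8333) + (1.8333)·(1.8333) + (-3.1667)·(-3.1667)) / 5 = 34.8333/5 = 6.9667
  S[U,V] = ((-2.1667)·(1.1667) + (-1.1667)·(0.1667) + (0.8333)·(-2.8333) + (3.8333)·(0.1667) + (1.8333)·(1.1667) + (-3.1667)·(0.1667)) / 5 = -2.8333/5 = -0.5667
  S[U,W] = ((-2.1667)·(3.1667) + (-1.1667)·(-2.8333) + (0.8333)·(1.1667) + (3.8333)·(2.1667) + (1.8333)·(-2.8333) + (-3.1667)·(-0.8333)) / 5 = 3.1667/5 = 0.6333
  S[V,V] = ((1.1667)·(1.1667) + (0.1667)·(0.1667) + (-2.8333)·(-2.8333) + (0.1667)·(0.1667) + (1.1667)·(1.1667) + (0.1667)·(0.1667)) / 5 = 10.8333/5 = 2.1667
  S[V,W] = ((1.1667)·(3.1667) + (0.1667)·(-2.8333) + (-2.8333)·(1.1667) + (0.1667)·(2.1667) + (1.1667)·(-2.8333) + (0.1667)·(-0.8333)) / 5 = -3.1667/5 = -0.6333
  S[W,W] = ((3.1667)·(3.1667) + (-2.8333)·(-2.8333) + (1.1667)·(1.1667) + (2.1667)·(2.1667) + (-2.8333)·(-2.8333) + (-0.8333)·(-0.8333)) / 5 = 32.8333/5 = 6.5667

S is symmetric (S[j,i] = S[i,j]). Assembling:

S = [[6.9667, -0.5667, 0.6333],
 [-0.5667, 2.1667, -0.6333],
 [0.6333, -0.6333, 6.5667]]


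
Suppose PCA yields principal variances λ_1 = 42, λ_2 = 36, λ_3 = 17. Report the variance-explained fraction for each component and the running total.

Step 1 — total variance = trace(Sigma) = Σ λ_i = 42 + 36 + 17 = 95.

Step 2 — fraction explained by component i = λ_i / Σ λ:
  PC1: 42/95 = 0.4421
  PC2: 36/95 = 0.3789
  PC3: 17/95 = 0.1789

Step 3 — cumulative fraction after k components = (λ_1 + ... + λ_k) / Σ λ:
  k = 1: 42/95 = 0.4421
  k = 2: (42 + 36)/95 = 78/95 = 0.8211
  k = 3: (42 + 36 + 17)/95 = 95/95 = 1

Summary (fraction, with percent):

explained: PC1 0.4421 (44.21%), PC2 0.3789 (37.89%), PC3 0.1789 (17.89%);  cumulative: 0.4421, 0.8211, 1


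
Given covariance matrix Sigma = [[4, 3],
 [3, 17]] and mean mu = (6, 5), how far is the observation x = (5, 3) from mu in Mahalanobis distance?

Step 1 — centre the observation: (x - mu) = (-1, -2).

Step 2 — invert Sigma. det(Sigma) = 4·17 - (3)² = 59.
  Sigma^{-1} = (1/det) · [[d, -b], [-b, a]] = [[0.2881, -0.0508],
 [-0.0508, 0.0678]].

Step 3 — form the quadratic (x - mu)^T · Sigma^{-1} · (x - mu):
  Sigma^{-1} · (x - mu) = (-0.1864, -0.0847).
  (x - mu)^T · [Sigma^{-1} · (x - mu)] = (-1)·(-0.1864) + (-2)·(-0.0847) = 0.3559.

Step 4 — take square root: d = √(0.3559) ≈ 0.5966.

d(x, mu) = √(0.3559) ≈ 0.5966


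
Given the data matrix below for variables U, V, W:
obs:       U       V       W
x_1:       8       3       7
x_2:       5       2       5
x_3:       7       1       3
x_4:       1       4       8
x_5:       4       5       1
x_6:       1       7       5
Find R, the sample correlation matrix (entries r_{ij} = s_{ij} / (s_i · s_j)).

Step 1 — column means:
  mean(U) = (8 + 5 + 7 + 1 + 4 + 1) / 6 = 26/6 = 4.3333
  mean(V) = (3 + 2 + 1 + 4 + 5 + 7) / 6 = 22/6 = 3.6667
  mean(W) = (7 + 5 + 3 + 8 + 1 + 5) / 6 = 29/6 = 4.8333

Step 2 — sample variances and covariances s[i,j] = (1/(n-1)) · Σ_k (x_{k,i} - mean_i) · (x_{k,j} - mean_j), with n-1 = 5:
  s[U,U] = ((3.6667)·(3.6667) + (0.6667)·(0.6667) + (2.6667)·(2.6667) + (-3.3333)·(-3.3333) + (-0.3333)·(-0.3333) + (-3.3333)·(-3.3333)) / 5 = 43.3333/5 = 8.6667
  s[U,V] = ((3.6667)·(-0.6667) + (0.6667)·(-1.6667) + (2.6667)·(-2.6667) + (-3.3333)·(0.3333) + (-0.3333)·(1.3333) + (-3.3333)·(3.3333)) / 5 = -23.3333/5 = -4.6667
  s[U,W] = ((3.6667)·(2.1667) + (0.6667)·(0.1667) + (2.6667)·(-1.8333) + (-3.3333)·(3.1667) + (-0.3333)·(-3.8333) + (-3.3333)·(0.1667)) / 5 = -6.6667/5 = -1.3333
  s[V,V] = ((-0.6667)·(-0.6667) + (-1.6667)·(-1.6667) + (-2.6667)·(-2.6667) + (0.3333)·(0.3333) + (1.3333)·(1.3333) + (3.3333)·(3.3333)) / 5 = 23.3333/5 = 4.6667
  s[V,W] = ((-0.6667)·(2.1667) + (-1.6667)·(0.1667) + (-2.6667)·(-1.8333) + (0.3333)·(3.1667) + (1.3333)·(-3.8333) + (3.3333)·(0.1667)) / 5 = -0.3333/5 = -0.0667
  s[W,W] = ((2.1667)·(2.1667) + (0.1667)·(0.1667) + (-1.8333)·(-1.8333) + (3.1667)·(3.1667) + (-3.8333)·(-3.8333) + (0.1667)·(0.1667)) / 5 = 32.8333/5 = 6.5667
  Sample standard deviations s_i = √(s[i,i]):
  s(U) = √(8.6667) = 2.9439
  s(V) = √(4.6667) = 2.1602
  s(W) = √(6.5667) = 2.5626

Step 3 — r_{ij} = s_{ij} / (s_i · s_j):
  r[U,U] = 1 (diagonal).
  r[U,V] = -4.6667 / (2.9439 · 2.1602) = -4.6667 / 6.3596 = -0.7338
  r[U,W] = -1.3333 / (2.9439 · 2.5626) = -1.3333 / 7.5439 = -0.1767
  r[V,V] = 1 (diagonal).
  r[V,W] = -0.0667 / (2.1602 · 2.5626) = -0.0667 / 5.5357 = -0.012
  r[W,W] = 1 (diagonal).

R is symmetric with unit diagonal. Assembling:

R = [[1, -0.7338, -0.1767],
 [-0.7338, 1, -0.012],
 [-0.1767, -0.012, 1]]


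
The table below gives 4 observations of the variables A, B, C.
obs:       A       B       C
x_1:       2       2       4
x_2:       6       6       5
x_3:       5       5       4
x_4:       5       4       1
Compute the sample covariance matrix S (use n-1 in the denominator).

Step 1 — column means:
  mean(A) = (2 + 6 + 5 + 5) / 4 = 18/4 = 4.5
  mean(B) = (2 + 6 + 5 + 4) / 4 = 17/4 = 4.25
  mean(C) = (4 + 5 + 4 + 1) / 4 = 14/4 = 3.5

Step 2 — sample covariance S[i,j] = (1/(n-1)) · Σ_k (x_{k,i} - mean_i) · (x_{k,j} - mean_j), with n-1 = 3.
  S[A,A] = ((-2.5)·(-2.5) + (1.5)·(1.5) + (0.5)·(0.5) + (0.5)·(0.5)) / 3 = 9/3 = 3
  S[A,B] = ((-2.5)·(-2.25) + (1.5)·(1.75) + (0.5)·(0.75) + (0.5)·(-0.25)) / 3 = 8.5/3 = 2.8333
  S[A,C] = ((-2.5)·(0.5) + (1.5)·(1.5) + (0.5)·(0.5) + (0.5)·(-2.5)) / 3 = 0/3 = 0
  S[B,B] = ((-2.25)·(-2.25) + (1.75)·(1.75) + (0.75)·(0.75) + (-0.25)·(-0.25)) / 3 = 8.75/3 = 2.9167
  S[B,C] = ((-2.25)·(0.5) + (1.75)·(1.5) + (0.75)·(0.5) + (-0.25)·(-2.5)) / 3 = 2.5/3 = 0.8333
  S[C,C] = ((0.5)·(0.5) + (1.5)·(1.5) + (0.5)·(0.5) + (-2.5)·(-2.5)) / 3 = 9/3 = 3

S is symmetric (S[j,i] = S[i,j]). Assembling:

S = [[3, 2.8333, 0],
 [2.8333, 2.9167, 0.8333],
 [0, 0.8333, 3]]


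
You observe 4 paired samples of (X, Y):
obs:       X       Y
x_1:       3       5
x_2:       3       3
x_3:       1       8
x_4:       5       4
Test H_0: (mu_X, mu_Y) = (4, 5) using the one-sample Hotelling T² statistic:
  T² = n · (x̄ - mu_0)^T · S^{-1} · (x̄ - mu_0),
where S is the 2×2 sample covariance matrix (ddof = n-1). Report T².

Step 1 — sample mean vector:
  mean(X) = (3 + 3 + 1 + 5) / 4 = 12/4 = 3
  mean(Y) = (5 + 3 + 8 + 4) / 4 = 20/4 = 5
  x̄ = (3, 5),  deviation x̄ - mu_0 = (3, 5) - (4, 5) = (-1, 0).

Step 2 — sample covariance matrix, S[i,j] = (1/(n-1)) · Σ_k (x_{k,i} - mean_i) · (x_{k,j} - mean_j), divisor n-1 = 3:
  S[X,X] = ((0)·(0) + (0)·(0) + (-2)·(-2) + (2)·(2)) / 3 = 8/3 = 2.6667
  S[X,Y] = ((0)·(0) + (0)·(-2) + (-2)·(3) + (2)·(-1)) / 3 = -8/3 = -2.6667
  S[Y,Y] = ((0)·(0) + (-2)·(-2) + (3)·(3) + (-1)·(-1)) / 3 = 14/3 = 4.6667
  S = [[2.6667, -2.6667],
 [-2.6667, 4.6667]].

Step 3 — invert S. det(S) = 2.6667·4.6667 - (-2.6667)² = 5.3333.
  S^{-1} = (1/det) · [[d, -b], [-b, a]] = [[0.875, 0.5],
 [0.5, 0.5]].

Step 4 — quadratic form (x̄ - mu_0)^T · S^{-1} · (x̄ - mu_0):
  S^{-1} · (x̄ - mu_0) = (-0.875, -0.5),
  (x̄ - mu_0)^T · [...] = (-1)·(-0.875) + (0)·(-0.5) = 0.875.

Step 5 — scale by n: T² = 4 · 0.875 = 3.5.

T² ≈ 3.5


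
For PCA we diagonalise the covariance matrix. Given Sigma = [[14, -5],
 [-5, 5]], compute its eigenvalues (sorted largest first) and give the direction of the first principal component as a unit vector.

Step 1 — characteristic polynomial of 2×2 Sigma:
  det(Sigma - λI) = λ² - trace · λ + det = 0.
  trace = 14 + 5 = 19, det = 14·5 - (-5)² = 45.
Step 2 — discriminant:
  Δ = trace² - 4·det = 361 - 180 = 181.
Step 3 — eigenvalues:
  λ = (trace ± √Δ)/2 = (19 ± 13.4536)/2,
  λ_1 = 16.2268,  λ_2 = 2.7732.

Step 4 — unit eigenvector for λ_1: solve (Sigma - λ_1 I)v = 0. First row:
  (14 - 16.2268)·v_x + (-5)·v_y = 0, i.e. (-2.2268)·v_x + (-5)·v_y = 0,
  so v ∝ (b, λ_1 - a) = (-5, 2.2268); multiply by -1 so the first entry is positive: u = (5, -2.2268).
  ||u|| = √((5)² + (-2.2268)²) = √(29.9587) ≈ 5.4735,
  v_1 = u/||u|| ≈ (0.9135, -0.4068) (||v_1|| = 1).

λ_1 = 16.2268,  λ_2 = 2.7732;  v_1 ≈ (0.9135, -0.4068)


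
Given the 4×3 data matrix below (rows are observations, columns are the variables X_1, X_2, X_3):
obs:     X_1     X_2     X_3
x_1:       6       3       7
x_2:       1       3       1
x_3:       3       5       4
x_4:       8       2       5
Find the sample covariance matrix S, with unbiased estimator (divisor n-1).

Step 1 — column means:
  mean(X_1) = (6 + 1 + 3 + 8) / 4 = 18/4 = 4.5
  mean(X_2) = (3 + 3 + 5 + 2) / 4 = 13/4 = 3.25
  mean(X_3) = (7 + 1 + 4 + 5) / 4 = 17/4 = 4.25

Step 2 — sample covariance S[i,j] = (1/(n-1)) · Σ_k (x_{k,i} - mean_i) · (x_{k,j} - mean_j), with n-1 = 3.
  S[X_1,X_1] = ((1.5)·(1.5) + (-3.5)·(-3.5) + (-1.5)·(-1.5) + (3.5)·(3.5)) / 3 = 29/3 = 9.6667
  S[X_1,X_2] = ((1.5)·(-0.25) + (-3.5)·(-0.25) + (-1.5)·(1.75) + (3.5)·(-1.25)) / 3 = -6.5/3 = -2.1667
  S[X_1,X_3] = ((1.5)·(2.75) + (-3.5)·(-3.25) + (-1.5)·(-0.25) + (3.5)·(0.75)) / 3 = 18.5/3 = 6.1667
  S[X_2,X_2] = ((-0.25)·(-0.25) + (-0.25)·(-0.25) + (1.75)·(1.75) + (-1.25)·(-1.25)) / 3 = 4.75/3 = 1.5833
  S[X_2,X_3] = ((-0.25)·(2.75) + (-0.25)·(-3.25) + (1.75)·(-0.25) + (-1.25)·(0.75)) / 3 = -1.25/3 = -0.4167
  S[X_3,X_3] = ((2.75)·(2.75) + (-3.25)·(-3.25) + (-0.25)·(-0.25) + (0.75)·(0.75)) / 3 = 18.75/3 = 6.25

S is symmetric (S[j,i] = S[i,j]). Assembling:

S = [[9.6667, -2.1667, 6.1667],
 [-2.1667, 1.5833, -0.4167],
 [6.1667, -0.4167, 6.25]]


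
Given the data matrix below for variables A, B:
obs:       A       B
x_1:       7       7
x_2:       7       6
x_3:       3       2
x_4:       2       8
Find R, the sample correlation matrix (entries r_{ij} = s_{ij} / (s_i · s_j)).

Step 1 — column means:
  mean(A) = (7 + 7 + 3 + 2) / 4 = 19/4 = 4.75
  mean(B) = (7 + 6 + 2 + 8) / 4 = 23/4 = 5.75

Step 2 — sample variances and covariances s[i,j] = (1/(n-1)) · Σ_k (x_{k,i} - mean_i) · (x_{k,j} - mean_j), with n-1 = 3:
  s[A,A] = ((2.25)·(2.25) + (2.25)·(2.25) + (-1.75)·(-1.75) + (-2.75)·(-2.75)) / 3 = 20.75/3 = 6.9167
  s[A,B] = ((2.25)·(1.25) + (2.25)·(0.25) + (-1.75)·(-3.75) + (-2.75)·(2.25)) / 3 = 3.75/3 = 1.25
  s[B,B] = ((1.25)·(1.25) + (0.25)·(0.25) + (-3.75)·(-3.75) + (2.25)·(2.25)) / 3 = 20.75/3 = 6.9167
  Sample standard deviations s_i = √(s[i,i]):
  s(A) = √(6.9167) = 2.63
  s(B) = √(6.9167) = 2.63

Step 3 — r_{ij} = s_{ij} / (s_i · s_j):
  r[A,A] = 1 (diagonal).
  r[A,B] = 1.25 / (2.63 · 2.63) = 1.25 / 6.9167 = 0.1807
  r[B,B] = 1 (diagonal).

R is symmetric with unit diagonal. Assembling:

R = [[1, 0.1807],
 [0.1807, 1]]


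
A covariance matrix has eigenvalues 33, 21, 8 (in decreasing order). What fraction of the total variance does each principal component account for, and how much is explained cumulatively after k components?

Step 1 — total variance = trace(Sigma) = Σ λ_i = 33 + 21 + 8 = 62.

Step 2 — fraction explained by component i = λ_i / Σ λ:
  PC1: 33/62 = 0.5323
  PC2: 21/62 = 0.3387
  PC3: 8/62 = 0.129

Step 3 — cumulative fraction after k components = (λ_1 + ... + λ_k) / Σ λ:
  k = 1: 33/62 = 0.5323
  k = 2: (33 + 21)/62 = 54/62 = 0.871
  k = 3: (33 + 21 + 8)/62 = 62/62 = 1

Summary (fraction, with percent):

explained: PC1 0.5323 (53.23%), PC2 0.3387 (33.87%), PC3 0.129 (12.9%);  cumulative: 0.5323, 0.871, 1


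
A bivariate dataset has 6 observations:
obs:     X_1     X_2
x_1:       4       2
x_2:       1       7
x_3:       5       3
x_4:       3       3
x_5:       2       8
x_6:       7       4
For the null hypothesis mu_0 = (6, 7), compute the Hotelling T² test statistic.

Step 1 — sample mean vector:
  mean(X_1) = (4 + 1 + 5 + 3 + 2 + 7) / 6 = 22/6 = 3.6667
  mean(X_2) = (2 + 7 + 3 + 3 + 8 + 4) / 6 = 27/6 = 4.5
  x̄ = (3.6667, 4.5),  deviation x̄ - mu_0 = (3.6667, 4.5) - (6, 7) = (-2.3333, -2.5).

Step 2 — sample covariance matrix, S[i,j] = (1/(n-1)) · Σ_k (x_{k,i} - mean_i) · (x_{k,j} - mean_j), divisor n-1 = 5:
  S[X_1,X_1] = ((0.3333)·(0.3333) + (-2.6667)·(-2.6667) + (1.3333)·(1.3333) + (-0.6667)·(-0.6667) + (-1.6667)·(-1.6667) + (3.3333)·(3.3333)) / 5 = 23.3333/5 = 4.6667
  S[X_1,X_2] = ((0.3333)·(-2.5) + (-2.6667)·(2.5) + (1.3333)·(-1.5) + (-0.6667)·(-1.5) + (-1.6667)·(3.5) + (3.3333)·(-0.5)) / 5 = -16/5 = -3.2
  S[X_2,X_2] = ((-2.5)·(-2.5) + (2.5)·(2.5) + (-1.5)·(-1.5) + (-1.5)·(-1.5) + (3.5)·(3.5) + (-0.5)·(-0.5)) / 5 = 29.5/5 = 5.9
  S = [[4.6667, -3.2],
 [-3.2, 5.9]].

Step 3 — invert S. det(S) = 4.6667·5.9 - (-3.2)² = 17.2933.
  S^{-1} = (1/det) · [[d, -b], [-b, a]] = [[0.3412, 0.185],
 [0.185, 0.2699]].

Step 4 — quadratic form (x̄ - mu_0)^T · S^{-1} · (x̄ - mu_0):
  S^{-1} · (x̄ - mu_0) = (-1.2587, -1.1064),
  (x̄ - mu_0)^T · [...] = (-2.3333)·(-1.2587) + (-2.5)·(-1.1064) = 5.7029.

Step 5 — scale by n: T² = 6 · 5.7029 = 34.2174.

T² ≈ 34.2174


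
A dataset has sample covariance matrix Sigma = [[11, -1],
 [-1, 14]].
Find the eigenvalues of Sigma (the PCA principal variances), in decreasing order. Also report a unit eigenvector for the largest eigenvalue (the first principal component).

Step 1 — characteristic polynomial of 2×2 Sigma:
  det(Sigma - λI) = λ² - trace · λ + det = 0.
  trace = 11 + 14 = 25, det = 11·14 - (-1)² = 153.
Step 2 — discriminant:
  Δ = trace² - 4·det = 625 - 612 = 13.
Step 3 — eigenvalues:
  λ = (trace ± √Δ)/2 = (25 ± 3.6056)/2,
  λ_1 = 14.3028,  λ_2 = 10.6972.

Step 4 — unit eigenvector for λ_1: solve (Sigma - λ_1 I)v = 0. First row:
  (11 - 14.3028)·v_x + (-1)·v_y = 0, i.e. (-3.3028)·v_x + (-1)·v_y = 0,
  so v ∝ (b, λ_1 - a) = (-1, 3.3028); multiply by -1 so the first entry is positive: u = (1, -3.3028).
  ||u|| = √((1)² + (-3.3028)²) = √(11.9083) ≈ 3.4508,
  v_1 = u/||u|| ≈ (0.2898, -0.9571) (||v_1|| = 1).

λ_1 = 14.3028,  λ_2 = 10.6972;  v_1 ≈ (0.2898, -0.9571)


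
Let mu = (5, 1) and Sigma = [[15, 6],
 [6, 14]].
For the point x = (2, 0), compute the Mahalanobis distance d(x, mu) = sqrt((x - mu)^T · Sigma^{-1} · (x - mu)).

Step 1 — centre the observation: (x - mu) = (-3, -1).

Step 2 — invert Sigma. det(Sigma) = 15·14 - (6)² = 174.
  Sigma^{-1} = (1/det) · [[d, -b], [-b, a]] = [[0.0805, -0.0345],
 [-0.0345, 0.0862]].

Step 3 — form the quadratic (x - mu)^T · Sigma^{-1} · (x - mu):
  Sigma^{-1} · (x - mu) = (-0.2069, 0.0172).
  (x - mu)^T · [Sigma^{-1} · (x - mu)] = (-3)·(-0.2069) + (-1)·(0.0172) = 0.6034.

Step 4 — take square root: d = √(0.6034) ≈ 0.7768.

d(x, mu) = √(0.6034) ≈ 0.7768


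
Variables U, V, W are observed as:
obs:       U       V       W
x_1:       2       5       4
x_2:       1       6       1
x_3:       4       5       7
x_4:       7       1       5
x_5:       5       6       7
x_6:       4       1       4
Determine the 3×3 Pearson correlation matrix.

Step 1 — column means:
  mean(U) = (2 + 1 + 4 + 7 + 5 + 4) / 6 = 23/6 = 3.8333
  mean(V) = (5 + 6 + 5 + 1 + 6 + 1) / 6 = 24/6 = 4
  mean(W) = (4 + 1 + 7 + 5 + 7 + 4) / 6 = 28/6 = 4.6667

Step 2 — sample variances and covariances s[i,j] = (1/(n-1)) · Σ_k (x_{k,i} - mean_i) · (x_{k,j} - mean_j), with n-1 = 5:
  s[U,U] = ((-1.8333)·(-1.8333) + (-2.8333)·(-2.8333) + (0.1667)·(0.1667) + (3.1667)·(3.1667) + (1.1667)·(1.1667) + (0.1667)·(0.1667)) / 5 = 22.8333/5 = 4.5667
  s[U,V] = ((-1.8333)·(1) + (-2.8333)·(2) + (0.1667)·(1) + (3.1667)·(-3) + (1.1667)·(2) + (0.1667)·(-3)) / 5 = -15/5 = -3
  s[U,W] = ((-1.8333)·(-0.6667) + (-2.8333)·(-3.6667) + (0.1667)·(2.3333) + (3.1667)·(0.3333) + (1.1667)·(2.3333) + (0.1667)·(-0.6667)) / 5 = 15.6667/5 = 3.1333
  s[V,V] = ((1)·(1) + (2)·(2) + (1)·(1) + (-3)·(-3) + (2)·(2) + (-3)·(-3)) / 5 = 28/5 = 5.6
  s[V,W] = ((1)·(-0.6667) + (2)·(-3.6667) + (1)·(2.3333) + (-3)·(0.3333) + (2)·(2.3333) + (-3)·(-0.6667)) / 5 = 0/5 = 0
  s[W,W] = ((-0.6667)·(-0.6667) + (-3.6667)·(-3.6667) + (2.3333)·(2.3333) + (0.3333)·(0.3333) + (2.3333)·(2.3333) + (-0.6667)·(-0.6667)) / 5 = 25.3333/5 = 5.0667
  Sample standard deviations s_i = √(s[i,i]):
  s(U) = √(4.5667) = 2.137
  s(V) = √(5.6) = 2.3664
  s(W) = √(5.0667) = 2.2509

Step 3 — r_{ij} = s_{ij} / (s_i · s_j):
  r[U,U] = 1 (diagonal).
  r[U,V] = -3 / (2.137 · 2.3664) = -3 / 5.057 = -0.5932
  r[U,W] = 3.1333 / (2.137 · 2.2509) = 3.1333 / 4.8102 = 0.6514
  r[V,V] = 1 (diagonal).
  r[V,W] = 0 / (2.3664 · 2.2509) = 0 / 5.3267 = 0
  r[W,W] = 1 (diagonal).

R is symmetric with unit diagonal. Assembling:

R = [[1, -0.5932, 0.6514],
 [-0.5932, 1, 0],
 [0.6514, 0, 1]]


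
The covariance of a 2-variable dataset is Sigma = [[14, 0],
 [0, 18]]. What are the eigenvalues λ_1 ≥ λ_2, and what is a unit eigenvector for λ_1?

Step 1 — characteristic polynomial of 2×2 Sigma:
  det(Sigma - λI) = λ² - trace · λ + det = 0.
  trace = 14 + 18 = 32, det = 14·18 - (0)² = 252.
Step 2 — discriminant:
  Δ = trace² - 4·det = 1024 - 1008 = 16.
Step 3 — eigenvalues:
  λ = (trace ± √Δ)/2 = (32 ± 4)/2,
  λ_1 = 18,  λ_2 = 14.

Step 4 — unit eigenvector for λ_1: Sigma is diagonal, so its eigenvectors are the coordinate axes. λ_1 = 18 is the diagonal entry on the second coordinate axis, hence
  v_1 = (0, 1) (||v_1|| = 1).

λ_1 = 18,  λ_2 = 14;  v_1 ≈ (0, 1)


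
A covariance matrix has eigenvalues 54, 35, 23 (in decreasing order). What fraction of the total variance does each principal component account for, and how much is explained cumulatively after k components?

Step 1 — total variance = trace(Sigma) = Σ λ_i = 54 + 35 + 23 = 112.

Step 2 — fraction explained by component i = λ_i / Σ λ:
  PC1: 54/112 = 0.4821
  PC2: 35/112 = 0.3125
  PC3: 23/112 = 0.2054

Step 3 — cumulative fraction after k components = (λ_1 + ... + λ_k) / Σ λ:
  k = 1: 54/112 = 0.4821
  k = 2: (54 + 35)/112 = 89/112 = 0.7946
  k = 3: (54 + 35 + 23)/112 = 112/112 = 1

Summary (fraction, with percent):

explained: PC1 0.4821 (48.21%), PC2 0.3125 (31.25%), PC3 0.2054 (20.54%);  cumulative: 0.4821, 0.7946, 1


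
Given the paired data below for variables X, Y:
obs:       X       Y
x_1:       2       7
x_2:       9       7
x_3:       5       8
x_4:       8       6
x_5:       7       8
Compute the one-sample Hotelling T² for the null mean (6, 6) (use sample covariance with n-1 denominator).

Step 1 — sample mean vector:
  mean(X) = (2 + 9 + 5 + 8 + 7) / 5 = 31/5 = 6.2
  mean(Y) = (7 + 7 + 8 + 6 + 8) / 5 = 36/5 = 7.2
  x̄ = (6.2, 7.2),  deviation x̄ - mu_0 = (6.2, 7.2) - (6, 6) = (0.2, 1.2).

Step 2 — sample covariance matrix, S[i,j] = (1/(n-1)) · Σ_k (x_{k,i} - mean_i) · (x_{k,j} - mean_j), divisor n-1 = 4:
  S[X,X] = ((-4.2)·(-4.2) + (2.8)·(2.8) + (-1.2)·(-1.2) + (1.8)·(1.8) + (0.8)·(0.8)) / 4 = 30.8/4 = 7.7
  S[X,Y] = ((-4.2)·(-0.2) + (2.8)·(-0.2) + (-1.2)·(0.8) + (1.8)·(-1.2) + (0.8)·(0.8)) / 4 = -2.2/4 = -0.55
  S[Y,Y] = ((-0.2)·(-0.2) + (-0.2)·(-0.2) + (0.8)·(0.8) + (-1.2)·(-1.2) + (0.8)·(0.8)) / 4 = 2.8/4 = 0.7
  S = [[7.7, -0.55],
 [-0.55, 0.7]].

Step 3 — invert S. det(S) = 7.7·0.7 - (-0.55)² = 5.0875.
  S^{-1} = (1/det) · [[d, -b], [-b, a]] = [[0.1376, 0.1081],
 [0.1081, 1.5135]].

Step 4 — quadratic form (x̄ - mu_0)^T · S^{-1} · (x̄ - mu_0):
  S^{-1} · (x̄ - mu_0) = (0.1572, 1.8378),
  (x̄ - mu_0)^T · [...] = (0.2)·(0.1572) + (1.2)·(1.8378) = 2.2369.

Step 5 — scale by n: T² = 5 · 2.2369 = 11.1843.

T² ≈ 11.1843


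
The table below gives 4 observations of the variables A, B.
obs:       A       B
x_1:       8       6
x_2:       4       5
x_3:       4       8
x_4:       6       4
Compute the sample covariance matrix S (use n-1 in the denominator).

Step 1 — column means:
  mean(A) = (8 + 4 + 4 + 6) / 4 = 22/4 = 5.5
  mean(B) = (6 + 5 + 8 + 4) / 4 = 23/4 = 5.75

Step 2 — sample covariance S[i,j] = (1/(n-1)) · Σ_k (x_{k,i} - mean_i) · (x_{k,j} - mean_j), with n-1 = 3.
  S[A,A] = ((2.5)·(2.5) + (-1.5)·(-1.5) + (-1.5)·(-1.5) + (0.5)·(0.5)) / 3 = 11/3 = 3.6667
  S[A,B] = ((2.5)·(0.25) + (-1.5)·(-0.75) + (-1.5)·(2.25) + (0.5)·(-1.75)) / 3 = -2.5/3 = -0.8333
  S[B,B] = ((0.25)·(0.25) + (-0.75)·(-0.75) + (2.25)·(2.25) + (-1.75)·(-1.75)) / 3 = 8.75/3 = 2.9167

S is symmetric (S[j,i] = S[i,j]). Assembling:

S = [[3.6667, -0.8333],
 [-0.8333, 2.9167]]


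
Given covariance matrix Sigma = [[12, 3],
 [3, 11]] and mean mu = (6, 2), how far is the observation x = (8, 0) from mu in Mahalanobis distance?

Step 1 — centre the observation: (x - mu) = (2, -2).

Step 2 — invert Sigma. det(Sigma) = 12·11 - (3)² = 123.
  Sigma^{-1} = (1/det) · [[d, -b], [-b, a]] = [[0.0894, -0.0244],
 [-0.0244, 0.0976]].

Step 3 — form the quadratic (x - mu)^T · Sigma^{-1} · (x - mu):
  Sigma^{-1} · (x - mu) = (0.2276, -0.2439).
  (x - mu)^T · [Sigma^{-1} · (x - mu)] = (2)·(0.2276) + (-2)·(-0.2439) = 0.9431.

Step 4 — take square root: d = √(0.9431) ≈ 0.9711.

d(x, mu) = √(0.9431) ≈ 0.9711


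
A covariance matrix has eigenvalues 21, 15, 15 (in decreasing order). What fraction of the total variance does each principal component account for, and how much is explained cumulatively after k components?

Step 1 — total variance = trace(Sigma) = Σ λ_i = 21 + 15 + 15 = 51.

Step 2 — fraction explained by component i = λ_i / Σ λ:
  PC1: 21/51 = 0.4118
  PC2: 15/51 = 0.2941
  PC3: 15/51 = 0.2941

Step 3 — cumulative fraction after k components = (λ_1 + ... + λ_k) / Σ λ:
  k = 1: 21/51 = 0.4118
  k = 2: (21 + 15)/51 = 36/51 = 0.7059
  k = 3: (21 + 15 + 15)/51 = 51/51 = 1

Summary (fraction, with percent):

explained: PC1 0.4118 (41.18%), PC2 0.2941 (29.41%), PC3 0.2941 (29.41%);  cumulative: 0.4118, 0.7059, 1


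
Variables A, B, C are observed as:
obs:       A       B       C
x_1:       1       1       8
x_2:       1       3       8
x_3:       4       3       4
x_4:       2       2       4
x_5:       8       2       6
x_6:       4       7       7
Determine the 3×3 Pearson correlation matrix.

Step 1 — column means:
  mean(A) = (1 + 1 + 4 + 2 + 8 + 4) / 6 = 20/6 = 3.3333
  mean(B) = (1 + 3 + 3 + 2 + 2 + 7) / 6 = 18/6 = 3
  mean(C) = (8 + 8 + 4 + 4 + 6 + 7) / 6 = 37/6 = 6.1667

Step 2 — sample variances and covariances s[i,j] = (1/(n-1)) · Σ_k (x_{k,i} - mean_i) · (x_{k,j} - mean_j), with n-1 = 5:
  s[A,A] = ((-2.3333)·(-2.3333) + (-2.3333)·(-2.3333) + (0.6667)·(0.6667) + (-1.3333)·(-1.3333) + (4.6667)·(4.6667) + (0.6667)·(0.6667)) / 5 = 35.3333/5 = 7.0667
  s[A,B] = ((-2.3333)·(-2) + (-2.3333)·(0) + (0.6667)·(0) + (-1.3333)·(-1) + (4.6667)·(-1) + (0.6667)·(4)) / 5 = 4/5 = 0.8
  s[A,C] = ((-2.3333)·(1.8333) + (-2.3333)·(1.8333) + (0.6667)·(-2.1667) + (-1.3333)·(-2.1667) + (4.6667)·(-0.1667) + (0.6667)·(0.8333)) / 5 = -7.3333/5 = -1.4667
  s[B,B] = ((-2)·(-2) + (0)·(0) + (0)·(0) + (-1)·(-1) + (-1)·(-1) + (4)·(4)) / 5 = 22/5 = 4.4
  s[B,C] = ((-2)·(1.8333) + (0)·(1.8333) + (0)·(-2.1667) + (-1)·(-2.1667) + (-1)·(-0.1667) + (4)·(0.8333)) / 5 = 2/5 = 0.4
  s[C,C] = ((1.8333)·(1.8333) + (1.8333)·(1.8333) + (-2.1667)·(-2.1667) + (-2.1667)·(-2.1667) + (-0.1667)·(-0.1667) + (0.8333)·(0.8333)) / 5 = 16.8333/5 = 3.3667
  Sample standard deviations s_i = √(s[i,i]):
  s(A) = √(7.0667) = 2.6583
  s(B) = √(4.4) = 2.0976
  s(C) = √(3.3667) = 1.8348

Step 3 — r_{ij} = s_{ij} / (s_i · s_j):
  r[A,A] = 1 (diagonal).
  r[A,B] = 0.8 / (2.6583 · 2.0976) = 0.8 / 5.5761 = 0.1435
  r[A,C] = -1.4667 / (2.6583 · 1.8348) = -1.4667 / 4.8776 = -0.3007
  r[B,B] = 1 (diagonal).
  r[B,C] = 0.4 / (2.0976 · 1.8348) = 0.4 / 3.8488 = 0.1039
  r[C,C] = 1 (diagonal).

R is symmetric with unit diagonal. Assembling:

R = [[1, 0.1435, -0.3007],
 [0.1435, 1, 0.1039],
 [-0.3007, 0.1039, 1]]


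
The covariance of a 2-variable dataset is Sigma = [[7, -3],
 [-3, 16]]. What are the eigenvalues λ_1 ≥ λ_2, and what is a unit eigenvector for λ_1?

Step 1 — characteristic polynomial of 2×2 Sigma:
  det(Sigma - λI) = λ² - trace · λ + det = 0.
  trace = 7 + 16 = 23, det = 7·16 - (-3)² = 103.
Step 2 — discriminant:
  Δ = trace² - 4·det = 529 - 412 = 117.
Step 3 — eigenvalues:
  λ = (trace ± √Δ)/2 = (23 ± 10.8167)/2,
  λ_1 = 16.9083,  λ_2 = 6.0917.

Step 4 — unit eigenvector for λ_1: solve (Sigma - λ_1 I)v = 0. First row:
  (7 - 16.9083)·v_x + (-3)·v_y = 0, i.e. (-9.9083)·v_x + (-3)·v_y = 0,
  so v ∝ (b, λ_1 - a) = (-3, 9.9083); multiply by -1 so the first entry is positive: u = (3, -9.9083).
  ||u|| = √((3)² + (-9.9083)²) = √(107.1749) ≈ 10.3525,
  v_1 = u/||u|| ≈ (0.2898, -0.9571) (||v_1|| = 1).

λ_1 = 16.9083,  λ_2 = 6.0917;  v_1 ≈ (0.2898, -0.9571)


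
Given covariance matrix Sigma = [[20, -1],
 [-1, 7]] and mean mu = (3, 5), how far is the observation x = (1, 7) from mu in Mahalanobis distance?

Step 1 — centre the observation: (x - mu) = (-2, 2).

Step 2 — invert Sigma. det(Sigma) = 20·7 - (-1)² = 139.
  Sigma^{-1} = (1/det) · [[d, -b], [-b, a]] = [[0.0504, 0.0072],
 [0.0072, 0.1439]].

Step 3 — form the quadratic (x - mu)^T · Sigma^{-1} · (x - mu):
  Sigma^{-1} · (x - mu) = (-0.0863, 0.2734).
  (x - mu)^T · [Sigma^{-1} · (x - mu)] = (-2)·(-0.0863) + (2)·(0.2734) = 0.7194.

Step 4 — take square root: d = √(0.7194) ≈ 0.8482.

d(x, mu) = √(0.7194) ≈ 0.8482


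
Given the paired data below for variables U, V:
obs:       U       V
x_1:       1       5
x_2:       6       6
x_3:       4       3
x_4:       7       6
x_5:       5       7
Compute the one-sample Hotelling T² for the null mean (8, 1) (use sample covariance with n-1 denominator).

Step 1 — sample mean vector:
  mean(U) = (1 + 6 + 4 + 7 + 5) / 5 = 23/5 = 4.6
  mean(V) = (5 + 6 + 3 + 6 + 7) / 5 = 27/5 = 5.4
  x̄ = (4.6, 5.4),  deviation x̄ - mu_0 = (4.6, 5.4) - (8, 1) = (-3.4, 4.4).

Step 2 — sample covariance matrix, S[i,j] = (1/(n-1)) · Σ_k (x_{k,i} - mean_i) · (x_{k,j} - mean_j), divisor n-1 = 4:
  S[U,U] = ((-3.6)·(-3.6) + (1.4)·(1.4) + (-0.6)·(-0.6) + (2.4)·(2.4) + (0.4)·(0.4)) / 4 = 21.2/4 = 5.3
  S[U,V] = ((-3.6)·(-0.4) + (1.4)·(0.6) + (-0.6)·(-2.4) + (2.4)·(0.6) + (0.4)·(1.6)) / 4 = 5.8/4 = 1.45
  S[V,V] = ((-0.4)·(-0.4) + (0.6)·(0.6) + (-2.4)·(-2.4) + (0.6)·(0.6) + (1.6)·(1.6)) / 4 = 9.2/4 = 2.3
  S = [[5.3, 1.45],
 [1.45, 2.3]].

Step 3 — invert S. det(S) = 5.3·2.3 - (1.45)² = 10.0875.
  S^{-1} = (1/det) · [[d, -b], [-b, a]] = [[0.228, -0.1437],
 [-0.1437, 0.5254]].

Step 4 — quadratic form (x̄ - mu_0)^T · S^{-1} · (x̄ - mu_0):
  S^{-1} · (x̄ - mu_0) = (-1.4077, 2.8005),
  (x̄ - mu_0)^T · [...] = (-3.4)·(-1.4077) + (4.4)·(2.8005) = 17.1083.

Step 5 — scale by n: T² = 5 · 17.1083 = 85.5415.

T² ≈ 85.5415


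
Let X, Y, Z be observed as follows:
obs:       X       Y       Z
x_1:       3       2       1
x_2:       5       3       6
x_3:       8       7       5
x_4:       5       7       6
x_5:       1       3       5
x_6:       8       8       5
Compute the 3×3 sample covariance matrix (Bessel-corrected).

Step 1 — column means:
  mean(X) = (3 + 5 + 8 + 5 + 1 + 8) / 6 = 30/6 = 5
  mean(Y) = (2 + 3 + 7 + 7 + 3 + 8) / 6 = 30/6 = 5
  mean(Z) = (1 + 6 + 5 + 6 + 5 + 5) / 6 = 28/6 = 4.6667

Step 2 — sample covariance S[i,j] = (1/(n-1)) · Σ_k (x_{k,i} - mean_i) · (x_{k,j} - mean_j), with n-1 = 5.
  S[X,X] = ((-2)·(-2) + (0)·(0) + (3)·(3) + (0)·(0) + (-4)·(-4) + (3)·(3)) / 5 = 38/5 = 7.6
  S[X,Y] = ((-2)·(-3) + (0)·(-2) + (3)·(2) + (0)·(2) + (-4)·(-2) + (3)·(3)) / 5 = 29/5 = 5.8
  S[X,Z] = ((-2)·(-3.6667) + (0)·(1.3333) + (3)·(0.3333) + (0)·(1.3333) + (-4)·(0.3333) + (3)·(0.3333)) / 5 = 8/5 = 1.6
  S[Y,Y] = ((-3)·(-3) + (-2)·(-2) + (2)·(2) + (2)·(2) + (-2)·(-2) + (3)·(3)) / 5 = 34/5 = 6.8
  S[Y,Z] = ((-3)·(-3.6667) + (-2)·(1.3333) + (2)·(0.3333) + (2)·(1.3333) + (-2)·(0.3333) + (3)·(0.3333)) / 5 = 12/5 = 2.4
  S[Z,Z] = ((-3.6667)·(-3.6667) + (1.3333)·(1.3333) + (0.3333)·(0.3333) + (1.3333)·(1.3333) + (0.3333)·(0.3333) + (0.3333)·(0.3333)) / 5 = 17.3333/5 = 3.4667

S is symmetric (S[j,i] = S[i,j]). Assembling:

S = [[7.6, 5.8, 1.6],
 [5.8, 6.8, 2.4],
 [1.6, 2.4, 3.4667]]


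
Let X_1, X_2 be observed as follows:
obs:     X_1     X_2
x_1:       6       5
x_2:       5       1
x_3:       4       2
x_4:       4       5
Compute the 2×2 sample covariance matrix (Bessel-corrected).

Step 1 — column means:
  mean(X_1) = (6 + 5 + 4 + 4) / 4 = 19/4 = 4.75
  mean(X_2) = (5 + 1 + 2 + 5) / 4 = 13/4 = 3.25

Step 2 — sample covariance S[i,j] = (1/(n-1)) · Σ_k (x_{k,i} - mean_i) · (x_{k,j} - mean_j), with n-1 = 3.
  S[X_1,X_1] = ((1.25)·(1.25) + (0.25)·(0.25) + (-0.75)·(-0.75) + (-0.75)·(-0.75)) / 3 = 2.75/3 = 0.9167
  S[X_1,X_2] = ((1.25)·(1.75) + (0.25)·(-2.25) + (-0.75)·(-1.25) + (-0.75)·(1.75)) / 3 = 1.25/3 = 0.4167
  S[X_2,X_2] = ((1.75)·(1.75) + (-2.25)·(-2.25) + (-1.25)·(-1.25) + (1.75)·(1.75)) / 3 = 12.75/3 = 4.25

S is symmetric (S[j,i] = S[i,j]). Assembling:

S = [[0.9167, 0.4167],
 [0.4167, 4.25]]


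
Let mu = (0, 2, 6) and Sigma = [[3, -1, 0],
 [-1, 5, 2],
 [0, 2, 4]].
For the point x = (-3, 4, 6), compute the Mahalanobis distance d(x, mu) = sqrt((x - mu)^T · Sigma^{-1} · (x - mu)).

Step 1 — centre the observation: (x - mu) = (-3, 2, 0).

Step 2 — invert Sigma (cofactor / det for 3×3, or solve directly):
  Sigma^{-1} = [[0.3636, 0.0909, -0.0455],
 [0.0909, 0.2727, -0.1364],
 [-0.0455, -0.1364, 0.3182]].

Step 3 — form the quadratic (x - mu)^T · Sigma^{-1} · (x - mu):
  Sigma^{-1} · (x - mu) = (-0.9091, 0.2727, -0.1364).
  (x - mu)^T · [Sigma^{-1} · (x - mu)] = (-3)·(-0.9091) + (2)·(0.2727) + (0)·(-0.1364) = 3.2727.

Step 4 — take square root: d = √(3.2727) ≈ 1.8091.

d(x, mu) = √(3.2727) ≈ 1.8091


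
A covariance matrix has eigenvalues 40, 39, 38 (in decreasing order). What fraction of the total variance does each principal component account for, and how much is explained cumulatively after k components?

Step 1 — total variance = trace(Sigma) = Σ λ_i = 40 + 39 + 38 = 117.

Step 2 — fraction explained by component i = λ_i / Σ λ:
  PC1: 40/117 = 0.3419
  PC2: 39/117 = 0.3333
  PC3: 38/117 = 0.3248

Step 3 — cumulative fraction after k components = (λ_1 + ... + λ_k) / Σ λ:
  k = 1: 40/117 = 0.3419
  k = 2: (40 + 39)/117 = 79/117 = 0.6752
  k = 3: (40 + 39 + 38)/117 = 117/117 = 1

Summary (fraction, with percent):

explained: PC1 0.3419 (34.19%), PC2 0.3333 (33.33%), PC3 0.3248 (32.48%);  cumulative: 0.3419, 0.6752, 1


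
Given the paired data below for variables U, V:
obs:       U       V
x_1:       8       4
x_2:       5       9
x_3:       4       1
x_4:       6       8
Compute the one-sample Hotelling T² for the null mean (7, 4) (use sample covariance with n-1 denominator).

Step 1 — sample mean vector:
  mean(U) = (8 + 5 + 4 + 6) / 4 = 23/4 = 5.75
  mean(V) = (4 + 9 + 1 + 8) / 4 = 22/4 = 5.5
  x̄ = (5.75, 5.5),  deviation x̄ - mu_0 = (5.75, 5.5) - (7, 4) = (-1.25, 1.5).

Step 2 — sample covariance matrix, S[i,j] = (1/(n-1)) · Σ_k (x_{k,i} - mean_i) · (x_{k,j} - mean_j), divisor n-1 = 3:
  S[U,U] = ((2.25)·(2.25) + (-0.75)·(-0.75) + (-1.75)·(-1.75) + (0.25)·(0.25)) / 3 = 8.75/3 = 2.9167
  S[U,V] = ((2.25)·(-1.5) + (-0.75)·(3.5) + (-1.75)·(-4.5) + (0.25)·(2.5)) / 3 = 2.5/3 = 0.8333
  S[V,V] = ((-1.5)·(-1.5) + (3.5)·(3.5) + (-4.5)·(-4.5) + (2.5)·(2.5)) / 3 = 41/3 = 13.6667
  S = [[2.9167, 0.8333],
 [0.8333, 13.6667]].

Step 3 — invert S. det(S) = 2.9167·13.6667 - (0.8333)² = 39.1667.
  S^{-1} = (1/det) · [[d, -b], [-b, a]] = [[0.3489, -0.0213],
 [-0.0213, 0.0745]].

Step 4 — quadratic form (x̄ - mu_0)^T · S^{-1} · (x̄ - mu_0):
  S^{-1} · (x̄ - mu_0) = (-0.4681, 0.1383),
  (x̄ - mu_0)^T · [...] = (-1.25)·(-0.4681) + (1.5)·(0.1383) = 0.7926.

Step 5 — scale by n: T² = 4 · 0.7926 = 3.1702.

T² ≈ 3.1702


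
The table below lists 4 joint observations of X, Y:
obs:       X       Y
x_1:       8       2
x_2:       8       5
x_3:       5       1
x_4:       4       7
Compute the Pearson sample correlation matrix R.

Step 1 — column means:
  mean(X) = (8 + 8 + 5 + 4) / 4 = 25/4 = 6.25
  mean(Y) = (2 + 5 + 1 + 7) / 4 = 15/4 = 3.75

Step 2 — sample variances and covariances s[i,j] = (1/(n-1)) · Σ_k (x_{k,i} - mean_i) · (x_{k,j} - mean_j), with n-1 = 3:
  s[X,X] = ((1.75)·(1.75) + (1.75)·(1.75) + (-1.25)·(-1.25) + (-2.25)·(-2.25)) / 3 = 12.75/3 = 4.25
  s[X,Y] = ((1.75)·(-1.75) + (1.75)·(1.25) + (-1.25)·(-2.75) + (-2.25)·(3.25)) / 3 = -4.75/3 = -1.5833
  s[Y,Y] = ((-1.75)·(-1.75) + (1.25)·(1.25) + (-2.75)·(-2.75) + (3.25)·(3.25)) / 3 = 22.75/3 = 7.5833
  Sample standard deviations s_i = √(s[i,i]):
  s(X) = √(4.25) = 2.0616
  s(Y) = √(7.5833) = 2.7538

Step 3 — r_{ij} = s_{ij} / (s_i · s_j):
  r[X,X] = 1 (diagonal).
  r[X,Y] = -1.5833 / (2.0616 · 2.7538) = -1.5833 / 5.6771 = -0.2789
  r[Y,Y] = 1 (diagonal).

R is symmetric with unit diagonal. Assembling:

R = [[1, -0.2789],
 [-0.2789, 1]]


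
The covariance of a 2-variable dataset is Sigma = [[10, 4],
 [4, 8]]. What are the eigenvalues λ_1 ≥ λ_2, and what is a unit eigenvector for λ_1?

Step 1 — characteristic polynomial of 2×2 Sigma:
  det(Sigma - λI) = λ² - trace · λ + det = 0.
  trace = 10 + 8 = 18, det = 10·8 - (4)² = 64.
Step 2 — discriminant:
  Δ = trace² - 4·det = 324 - 256 = 68.
Step 3 — eigenvalues:
  λ = (trace ± √Δ)/2 = (18 ± 8.2462)/2,
  λ_1 = 13.1231,  λ_2 = 4.8769.

Step 4 — unit eigenvector for λ_1: solve (Sigma - λ_1 I)v = 0. First row:
  (10 - 13.1231)·v_x + (4)·v_y = 0, i.e. (-3.1231)·v_x + (4)·v_y = 0,
  so v ∝ (b, λ_1 - a) = (4, 3.1231) = u.
  ||u|| = √((4)² + (3.1231)²) = √(25.7538) ≈ 5.0748,
  v_1 = u/||u|| ≈ (0.7882, 0.6154) (||v_1|| = 1).

λ_1 = 13.1231,  λ_2 = 4.8769;  v_1 ≈ (0.7882, 0.6154)


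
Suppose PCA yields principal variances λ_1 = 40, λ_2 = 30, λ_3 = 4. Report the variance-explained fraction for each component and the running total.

Step 1 — total variance = trace(Sigma) = Σ λ_i = 40 + 30 + 4 = 74.

Step 2 — fraction explained by component i = λ_i / Σ λ:
  PC1: 40/74 = 0.5405
  PC2: 30/74 = 0.4054
  PC3: 4/74 = 0.0541

Step 3 — cumulative fraction after k components = (λ_1 + ... + λ_k) / Σ λ:
  k = 1: 40/74 = 0.5405
  k = 2: (40 + 30)/74 = 70/74 = 0.9459
  k = 3: (40 + 30 + 4)/74 = 74/74 = 1

Summary (fraction, with percent):

explained: PC1 0.5405 (54.05%), PC2 0.4054 (40.54%), PC3 0.0541 (5.41%);  cumulative: 0.5405, 0.9459, 1
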